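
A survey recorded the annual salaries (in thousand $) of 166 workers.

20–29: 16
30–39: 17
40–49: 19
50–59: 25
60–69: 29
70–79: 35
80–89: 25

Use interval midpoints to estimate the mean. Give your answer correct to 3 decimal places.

Midpoints: 24.5, 34.5, 44.5, 54.5, 64.5, 74.5, 84.5
Σfm = 16×24.5 + 17×34.5 + 19×44.5 + 25×54.5 + 29×64.5 + 35×74.5 + 25×84.5 = 9777
n = Σf = 166
Mean = 9777 / 166 = 58.8976

58.898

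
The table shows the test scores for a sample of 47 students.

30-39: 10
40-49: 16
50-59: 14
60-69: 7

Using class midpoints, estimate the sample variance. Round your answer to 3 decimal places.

Midpoints: 34.5, 44.5, 54.5, 64.5
n = 47, Σfm = 2271.5, mean = 48.3298
Σfm² = 114291.75
Σf(m − x̄)² = Σfm² − (Σfm)²/n = 114291.75 − 2271.5²/47 = 4510.6383
Sample variance = 4510.6383 / 46 = 98.0574

98.057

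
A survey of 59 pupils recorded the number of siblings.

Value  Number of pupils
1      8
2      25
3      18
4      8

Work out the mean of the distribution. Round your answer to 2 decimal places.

2.44

Values: 1, 2, 3, 4
Σfx = 8×1 + 25×2 + 18×3 + 8×4 = 144
n = Σf = 59
Mean = 144 / 59 = 2.4407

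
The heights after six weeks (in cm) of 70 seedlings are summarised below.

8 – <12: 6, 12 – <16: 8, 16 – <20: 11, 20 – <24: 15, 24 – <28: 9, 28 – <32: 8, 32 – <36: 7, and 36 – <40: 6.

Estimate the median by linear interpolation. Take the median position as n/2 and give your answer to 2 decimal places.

22.67

Cumulative frequencies: 6, 14, 25, 40, 49, 57, 64, 70
n = 70; position = n/2 = 35.
This falls in the class 20 – <24: L = 20, F = 25, f = 15, h = 4.
Median ≈ 20 + ((35 − 25) / 15) × 4 = 22.6667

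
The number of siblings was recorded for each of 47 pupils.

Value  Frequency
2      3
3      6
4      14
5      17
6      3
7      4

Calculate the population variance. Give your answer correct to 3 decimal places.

1.526

Values: 2, 3, 4, 5, 6, 7
n = 47, Σfx = 211, mean = 4.4894
Σfx² = 1019
Σf(x − x̄)² = Σfx² − (Σfx)²/n = 1019 − 211²/47 = 71.7447
Population variance = 71.7447 / 47 = 1.5265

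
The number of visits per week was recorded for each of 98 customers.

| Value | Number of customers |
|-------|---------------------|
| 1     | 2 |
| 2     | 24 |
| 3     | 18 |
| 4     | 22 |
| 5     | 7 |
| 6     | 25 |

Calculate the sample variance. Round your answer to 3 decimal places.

Values: 1, 2, 3, 4, 5, 6
n = 98, Σfx = 377, mean = 3.8469
Σfx² = 1687
Σf(x − x̄)² = Σfx² − (Σfx)²/n = 1687 − 377²/98 = 236.7041
Sample variance = 236.7041 / 97 = 2.4402

2.440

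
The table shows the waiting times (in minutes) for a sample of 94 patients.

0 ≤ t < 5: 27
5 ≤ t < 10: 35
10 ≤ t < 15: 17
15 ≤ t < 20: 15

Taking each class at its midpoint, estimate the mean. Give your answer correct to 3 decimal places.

8.564

Midpoints: 2.5, 7.5, 12.5, 17.5
Σfm = 27×2.5 + 35×7.5 + 17×12.5 + 15×17.5 = 805
n = Σf = 94
Mean = 805 / 94 = 8.5638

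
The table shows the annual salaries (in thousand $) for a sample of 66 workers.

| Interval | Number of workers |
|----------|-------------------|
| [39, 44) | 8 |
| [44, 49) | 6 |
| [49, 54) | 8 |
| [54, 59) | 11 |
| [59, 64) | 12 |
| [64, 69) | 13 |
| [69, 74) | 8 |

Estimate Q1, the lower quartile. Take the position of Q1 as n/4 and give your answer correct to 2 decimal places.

Cumulative frequencies: 8, 14, 22, 33, 45, 58, 66
n = 66; position = n/4 = 16.5.
This falls in the class [49, 54): L = 49, F = 14, f = 8, h = 5.
Lower quartile ≈ 49 + ((16.5 − 14) / 8) × 5 = 50.5625

50.56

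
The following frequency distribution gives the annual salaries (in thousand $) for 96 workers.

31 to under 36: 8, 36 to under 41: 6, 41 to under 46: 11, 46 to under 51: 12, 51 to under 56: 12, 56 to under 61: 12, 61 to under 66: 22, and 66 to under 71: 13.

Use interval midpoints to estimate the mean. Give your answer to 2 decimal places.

54.07

Midpoints: 33.5, 38.5, 43.5, 48.5, 53.5, 58.5, 63.5, 68.5
Σfm = 8×33.5 + 6×38.5 + 11×43.5 + 12×48.5 + 12×53.5 + 12×58.5 + 22×63.5 + 13×68.5 = 5191
n = Σf = 96
Mean = 5191 / 96 = 54.0729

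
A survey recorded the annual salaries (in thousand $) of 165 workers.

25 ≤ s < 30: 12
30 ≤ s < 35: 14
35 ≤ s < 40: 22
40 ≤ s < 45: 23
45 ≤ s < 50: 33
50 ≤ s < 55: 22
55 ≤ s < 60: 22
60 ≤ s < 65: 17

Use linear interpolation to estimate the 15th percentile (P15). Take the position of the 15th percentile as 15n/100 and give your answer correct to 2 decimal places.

Cumulative frequencies: 12, 26, 48, 71, 104, 126, 148, 165
n = 165; position = 15n/100 = 24.75.
This falls in the class 30 ≤ s < 35: L = 30, F = 12, f = 14, h = 5.
15th percentile ≈ 30 + ((24.75 − 12) / 14) × 5 = 34.5536

34.55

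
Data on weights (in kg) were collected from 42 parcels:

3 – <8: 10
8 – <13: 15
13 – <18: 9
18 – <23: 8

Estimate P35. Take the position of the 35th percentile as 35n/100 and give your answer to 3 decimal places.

Cumulative frequencies: 10, 25, 34, 42
n = 42; position = 35n/100 = 14.7.
This falls in the class 8 – <13: L = 8, F = 10, f = 15, h = 5.
35th percentile ≈ 8 + ((14.7 − 10) / 15) × 5 = 9.5667

9.567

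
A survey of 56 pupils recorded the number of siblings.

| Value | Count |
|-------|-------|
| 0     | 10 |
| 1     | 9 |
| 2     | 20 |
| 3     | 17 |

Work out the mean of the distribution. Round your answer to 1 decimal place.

1.8

Values: 0, 1, 2, 3
Σfx = 10×0 + 9×1 + 20×2 + 17×3 = 100
n = Σf = 56
Mean = 100 / 56 = 1.7857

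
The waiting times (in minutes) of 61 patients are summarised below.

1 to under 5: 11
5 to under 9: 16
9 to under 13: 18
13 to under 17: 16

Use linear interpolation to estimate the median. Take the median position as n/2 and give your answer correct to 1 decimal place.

Cumulative frequencies: 11, 27, 45, 61
n = 61; position = n/2 = 30.5.
This falls in the class 9 to under 13: L = 9, F = 27, f = 18, h = 4.
Median ≈ 9 + ((30.5 − 27) / 18) × 4 = 9.7778

9.8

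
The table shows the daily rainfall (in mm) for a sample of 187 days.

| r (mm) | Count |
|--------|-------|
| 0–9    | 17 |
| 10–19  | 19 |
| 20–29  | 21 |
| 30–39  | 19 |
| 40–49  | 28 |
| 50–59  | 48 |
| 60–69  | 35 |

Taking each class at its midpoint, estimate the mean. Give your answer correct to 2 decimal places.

Midpoints: 4.5, 14.5, 24.5, 34.5, 44.5, 54.5, 64.5
Σfm = 17×4.5 + 19×14.5 + 21×24.5 + 19×34.5 + 28×44.5 + 48×54.5 + 35×64.5 = 7641.5
n = Σf = 187
Mean = 7641.5 / 187 = 40.8636

40.86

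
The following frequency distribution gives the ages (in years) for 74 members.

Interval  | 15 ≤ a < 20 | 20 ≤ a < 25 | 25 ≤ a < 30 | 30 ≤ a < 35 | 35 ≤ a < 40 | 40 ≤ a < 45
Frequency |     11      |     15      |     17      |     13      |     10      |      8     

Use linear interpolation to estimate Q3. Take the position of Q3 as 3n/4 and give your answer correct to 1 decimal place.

Cumulative frequencies: 11, 26, 43, 56, 66, 74
n = 74; position = 3n/4 = 55.5.
This falls in the class 30 ≤ a < 35: L = 30, F = 43, f = 13, h = 5.
Upper quartile ≈ 30 + ((55.5 − 43) / 13) × 5 = 34.8077

34.8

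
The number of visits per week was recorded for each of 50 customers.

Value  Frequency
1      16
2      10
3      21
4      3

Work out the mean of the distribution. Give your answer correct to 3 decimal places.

2.220

Values: 1, 2, 3, 4
Σfx = 16×1 + 10×2 + 21×3 + 3×4 = 111
n = Σf = 50
Mean = 111 / 50 = 2.2200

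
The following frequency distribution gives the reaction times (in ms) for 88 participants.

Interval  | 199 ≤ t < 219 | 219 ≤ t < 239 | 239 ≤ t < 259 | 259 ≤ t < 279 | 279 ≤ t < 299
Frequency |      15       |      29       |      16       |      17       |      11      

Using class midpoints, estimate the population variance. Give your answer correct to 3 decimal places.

661.157

Midpoints: 209, 229, 249, 269, 289
n = 88, Σfm = 21512, mean = 244.4545
Σfm² = 5316888
Σf(m − x̄)² = Σfm² − (Σfm)²/n = 5316888 − 21512²/88 = 58181.8182
Population variance = 58181.8182 / 88 = 661.1570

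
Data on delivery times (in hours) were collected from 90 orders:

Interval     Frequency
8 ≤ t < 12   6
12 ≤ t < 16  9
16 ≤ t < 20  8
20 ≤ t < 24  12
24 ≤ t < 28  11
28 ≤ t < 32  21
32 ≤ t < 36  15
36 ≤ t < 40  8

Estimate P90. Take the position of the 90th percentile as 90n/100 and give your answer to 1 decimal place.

Cumulative frequencies: 6, 15, 23, 35, 46, 67, 82, 90
n = 90; position = 90n/100 = 81.
This falls in the class 32 ≤ t < 36: L = 32, F = 67, f = 15, h = 4.
90th percentile ≈ 32 + ((81 − 67) / 15) × 4 = 35.7333

35.7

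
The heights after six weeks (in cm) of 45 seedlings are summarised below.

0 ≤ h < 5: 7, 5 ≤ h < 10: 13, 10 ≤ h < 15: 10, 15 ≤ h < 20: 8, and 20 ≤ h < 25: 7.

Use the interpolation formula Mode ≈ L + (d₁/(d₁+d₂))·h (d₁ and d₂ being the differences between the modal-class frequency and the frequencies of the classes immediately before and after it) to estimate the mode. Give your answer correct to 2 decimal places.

Modal class: 5 ≤ h < 10 (highest frequency 13).
d₁ = 13 − 7 = 6, d₂ = 13 − 10 = 3
Mode ≈ 5 + (6/(6+3)) × 5 = 5 + 3.3333 = 8.3333

8.33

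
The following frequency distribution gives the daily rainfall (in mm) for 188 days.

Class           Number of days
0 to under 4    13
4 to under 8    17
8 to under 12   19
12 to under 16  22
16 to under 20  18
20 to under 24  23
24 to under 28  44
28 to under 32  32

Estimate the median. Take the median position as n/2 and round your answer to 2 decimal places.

20.87

Cumulative frequencies: 13, 30, 49, 71, 89, 112, 156, 188
n = 188; position = n/2 = 94.
This falls in the class 20 to under 24: L = 20, F = 89, f = 23, h = 4.
Median ≈ 20 + ((94 − 89) / 23) × 4 = 20.8696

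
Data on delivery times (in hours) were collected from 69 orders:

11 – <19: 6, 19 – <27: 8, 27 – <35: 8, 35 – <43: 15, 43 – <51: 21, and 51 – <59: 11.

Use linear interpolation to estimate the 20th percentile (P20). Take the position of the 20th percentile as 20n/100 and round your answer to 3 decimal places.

26.800

Cumulative frequencies: 6, 14, 22, 37, 58, 69
n = 69; position = 20n/100 = 13.8.
This falls in the class 19 – <27: L = 19, F = 6, f = 8, h = 8.
20th percentile ≈ 19 + ((13.8 − 6) / 8) × 8 = 26.8000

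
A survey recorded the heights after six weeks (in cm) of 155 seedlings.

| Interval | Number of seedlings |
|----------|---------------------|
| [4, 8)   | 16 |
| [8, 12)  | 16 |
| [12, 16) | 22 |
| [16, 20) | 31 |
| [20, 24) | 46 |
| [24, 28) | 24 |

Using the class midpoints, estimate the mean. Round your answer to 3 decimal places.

Midpoints: 6, 10, 14, 18, 22, 26
Σfm = 16×6 + 16×10 + 22×14 + 31×18 + 46×22 + 24×26 = 2758
n = Σf = 155
Mean = 2758 / 155 = 17.7935

17.794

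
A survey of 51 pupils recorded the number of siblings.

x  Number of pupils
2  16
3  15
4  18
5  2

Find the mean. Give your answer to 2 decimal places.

3.12

Values: 2, 3, 4, 5
Σfx = 16×2 + 15×3 + 18×4 + 2×5 = 159
n = Σf = 51
Mean = 159 / 51 = 3.1176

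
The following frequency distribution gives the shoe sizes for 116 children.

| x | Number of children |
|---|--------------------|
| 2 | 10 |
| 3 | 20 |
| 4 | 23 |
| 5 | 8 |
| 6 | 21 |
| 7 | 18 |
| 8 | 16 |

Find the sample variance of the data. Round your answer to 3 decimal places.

3.728

Values: 2, 3, 4, 5, 6, 7, 8
n = 116, Σfx = 592, mean = 5.1034
Σfx² = 3450
Σf(x − x̄)² = Σfx² − (Σfx)²/n = 3450 − 592²/116 = 428.7586
Sample variance = 428.7586 / 115 = 3.7283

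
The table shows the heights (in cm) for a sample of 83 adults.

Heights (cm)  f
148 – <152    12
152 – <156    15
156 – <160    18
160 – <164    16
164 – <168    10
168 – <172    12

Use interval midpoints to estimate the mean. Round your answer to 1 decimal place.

159.6

Midpoints: 150, 154, 158, 162, 166, 170
Σfm = 12×150 + 15×154 + 18×158 + 16×162 + 10×166 + 12×170 = 13246
n = Σf = 83
Mean = 13246 / 83 = 159.5904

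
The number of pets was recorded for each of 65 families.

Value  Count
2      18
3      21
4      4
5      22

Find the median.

3

Cumulative frequencies: 18, 39, 43, 65
n = 65, so the median is the value in position (n+1)/2 = 33.
Position 33 falls at value 3.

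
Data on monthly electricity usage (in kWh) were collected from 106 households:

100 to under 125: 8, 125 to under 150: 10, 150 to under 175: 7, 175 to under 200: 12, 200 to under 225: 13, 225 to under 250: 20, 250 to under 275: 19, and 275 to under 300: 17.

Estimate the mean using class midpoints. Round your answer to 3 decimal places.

Midpoints: 112.5, 137.5, 162.5, 187.5, 212.5, 237.5, 262.5, 287.5
Σfm = 8×112.5 + 10×137.5 + 7×162.5 + 12×187.5 + 13×212.5 + 20×237.5 + 19×262.5 + 17×287.5 = 23050
n = Σf = 106
Mean = 23050 / 106 = 217.4528

217.453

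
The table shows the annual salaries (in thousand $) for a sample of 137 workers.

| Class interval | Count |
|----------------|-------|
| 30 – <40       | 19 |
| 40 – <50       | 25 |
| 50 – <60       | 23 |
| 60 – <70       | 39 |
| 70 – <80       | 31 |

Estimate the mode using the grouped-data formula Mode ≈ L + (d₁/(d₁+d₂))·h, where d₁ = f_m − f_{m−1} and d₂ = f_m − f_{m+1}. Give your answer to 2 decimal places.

Modal class: 60 – <70 (highest frequency 39).
d₁ = 39 − 23 = 16, d₂ = 39 − 31 = 8
Mode ≈ 60 + (16/(16+8)) × 10 = 60 + 6.6667 = 66.6667

66.67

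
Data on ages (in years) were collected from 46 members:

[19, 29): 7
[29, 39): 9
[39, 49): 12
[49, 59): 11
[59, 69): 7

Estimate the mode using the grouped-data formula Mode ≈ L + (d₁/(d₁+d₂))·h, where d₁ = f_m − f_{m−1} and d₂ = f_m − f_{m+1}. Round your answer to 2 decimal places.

Modal class: [39, 49) (highest frequency 12).
d₁ = 12 − 9 = 3, d₂ = 12 − 11 = 1
Mode ≈ 39 + (3/(3+1)) × 10 = 39 + 7.5000 = 46.5000

46.50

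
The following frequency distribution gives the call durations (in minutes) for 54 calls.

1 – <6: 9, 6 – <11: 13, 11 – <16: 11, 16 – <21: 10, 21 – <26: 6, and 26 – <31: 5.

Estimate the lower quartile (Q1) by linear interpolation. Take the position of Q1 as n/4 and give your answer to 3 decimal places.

Cumulative frequencies: 9, 22, 33, 43, 49, 54
n = 54; position = n/4 = 13.5.
This falls in the class 6 – <11: L = 6, F = 9, f = 13, h = 5.
Lower quartile ≈ 6 + ((13.5 − 9) / 13) × 5 = 7.7308

7.731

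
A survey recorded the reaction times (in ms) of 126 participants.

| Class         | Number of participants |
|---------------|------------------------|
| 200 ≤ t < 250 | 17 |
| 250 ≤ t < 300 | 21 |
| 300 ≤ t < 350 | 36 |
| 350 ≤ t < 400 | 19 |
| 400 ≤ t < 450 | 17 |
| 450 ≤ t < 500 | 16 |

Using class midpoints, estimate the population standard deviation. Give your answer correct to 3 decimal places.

Midpoints: 225, 275, 325, 375, 425, 475
n = 126, Σfm = 43250, mean = 343.2540
Σfm² = 15603750
Σf(m − x̄)² = Σfm² − (Σfm)²/n = 15603750 − 43250²/126 = 758015.8730
Population variance = 758015.8730 / 126 = 6015.9990
Standard deviation = √6015.9990 = 77.5629

77.563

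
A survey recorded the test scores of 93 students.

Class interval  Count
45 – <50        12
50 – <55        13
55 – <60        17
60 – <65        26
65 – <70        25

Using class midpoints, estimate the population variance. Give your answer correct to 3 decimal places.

45.872

Midpoints: 47.5, 52.5, 57.5, 62.5, 67.5
n = 93, Σfm = 5542.5, mean = 59.5968
Σfm² = 334581.25
Σf(m − x̄)² = Σfm² − (Σfm)²/n = 334581.25 − 5542.5²/93 = 4266.1290
Population variance = 4266.1290 / 93 = 45.8724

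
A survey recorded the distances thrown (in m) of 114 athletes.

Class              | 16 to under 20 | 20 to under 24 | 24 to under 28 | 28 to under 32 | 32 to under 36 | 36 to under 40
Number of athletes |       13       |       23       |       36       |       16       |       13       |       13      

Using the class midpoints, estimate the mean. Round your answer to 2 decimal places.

27.12

Midpoints: 18, 22, 26, 30, 34, 38
Σfm = 13×18 + 23×22 + 36×26 + 16×30 + 13×34 + 13×38 = 3092
n = Σf = 114
Mean = 3092 / 114 = 27.1228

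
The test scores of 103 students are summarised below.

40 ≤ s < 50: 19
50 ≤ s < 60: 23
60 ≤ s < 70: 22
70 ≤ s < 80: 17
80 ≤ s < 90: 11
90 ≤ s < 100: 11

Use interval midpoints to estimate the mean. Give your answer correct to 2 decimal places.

Midpoints: 45, 55, 65, 75, 85, 95
Σfm = 19×45 + 23×55 + 22×65 + 17×75 + 11×85 + 11×95 = 6805
n = Σf = 103
Mean = 6805 / 103 = 66.0680

66.07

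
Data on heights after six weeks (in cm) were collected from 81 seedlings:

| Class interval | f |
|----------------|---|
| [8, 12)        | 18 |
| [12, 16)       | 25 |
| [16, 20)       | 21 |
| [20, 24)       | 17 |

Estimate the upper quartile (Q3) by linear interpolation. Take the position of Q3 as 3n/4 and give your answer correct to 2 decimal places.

19.38

Cumulative frequencies: 18, 43, 64, 81
n = 81; position = 3n/4 = 60.75.
This falls in the class [16, 20): L = 16, F = 43, f = 21, h = 4.
Upper quartile ≈ 16 + ((60.75 − 43) / 21) × 4 = 19.3810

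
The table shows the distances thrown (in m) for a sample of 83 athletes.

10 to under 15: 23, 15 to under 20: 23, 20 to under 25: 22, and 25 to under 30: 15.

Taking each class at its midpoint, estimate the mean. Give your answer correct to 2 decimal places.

19.25

Midpoints: 12.5, 17.5, 22.5, 27.5
Σfm = 23×12.5 + 23×17.5 + 22×22.5 + 15×27.5 = 1597.5
n = Σf = 83
Mean = 1597.5 / 83 = 19.2470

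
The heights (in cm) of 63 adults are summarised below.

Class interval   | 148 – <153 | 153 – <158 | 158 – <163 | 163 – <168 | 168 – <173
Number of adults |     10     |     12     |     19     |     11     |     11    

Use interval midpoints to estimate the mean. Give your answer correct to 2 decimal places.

Midpoints: 150.5, 155.5, 160.5, 165.5, 170.5
Σfm = 10×150.5 + 12×155.5 + 19×160.5 + 11×165.5 + 11×170.5 = 10116.5
n = Σf = 63
Mean = 10116.5 / 63 = 160.5794

160.58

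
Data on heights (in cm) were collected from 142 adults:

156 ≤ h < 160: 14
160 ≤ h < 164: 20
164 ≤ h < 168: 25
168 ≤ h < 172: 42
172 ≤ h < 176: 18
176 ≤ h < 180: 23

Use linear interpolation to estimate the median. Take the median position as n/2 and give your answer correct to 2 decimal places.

Cumulative frequencies: 14, 34, 59, 101, 119, 142
n = 142; position = n/2 = 71.
This falls in the class 168 ≤ h < 172: L = 168, F = 59, f = 42, h = 4.
Median ≈ 168 + ((71 − 59) / 42) × 4 = 169.1429

169.14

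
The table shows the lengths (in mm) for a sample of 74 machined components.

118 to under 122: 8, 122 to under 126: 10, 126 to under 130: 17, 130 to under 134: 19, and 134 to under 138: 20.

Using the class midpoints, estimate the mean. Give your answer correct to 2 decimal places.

129.78

Midpoints: 120, 124, 128, 132, 136
Σfm = 8×120 + 10×124 + 17×128 + 19×132 + 20×136 = 9604
n = Σf = 74
Mean = 9604 / 74 = 129.7838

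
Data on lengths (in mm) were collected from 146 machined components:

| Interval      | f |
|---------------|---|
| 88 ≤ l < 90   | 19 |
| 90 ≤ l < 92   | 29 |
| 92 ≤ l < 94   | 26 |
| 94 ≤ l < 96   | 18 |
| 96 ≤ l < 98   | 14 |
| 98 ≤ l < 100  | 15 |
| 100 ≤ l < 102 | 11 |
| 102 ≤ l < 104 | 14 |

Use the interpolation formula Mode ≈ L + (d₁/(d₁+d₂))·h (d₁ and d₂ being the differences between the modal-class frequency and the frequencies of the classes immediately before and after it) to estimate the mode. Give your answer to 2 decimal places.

91.54

Modal class: 90 ≤ l < 92 (highest frequency 29).
d₁ = 29 − 19 = 10, d₂ = 29 − 26 = 3
Mode ≈ 90 + (10/(10+3)) × 2 = 90 + 1.5385 = 91.5385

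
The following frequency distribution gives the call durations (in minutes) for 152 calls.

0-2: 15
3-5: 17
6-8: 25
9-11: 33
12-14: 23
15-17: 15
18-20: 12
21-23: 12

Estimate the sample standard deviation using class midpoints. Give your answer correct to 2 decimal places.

6.00

Midpoints: 1, 4, 7, 10, 13, 16, 19, 22
n = 152, Σfm = 1619, mean = 10.6513
Σfm² = 22679
Σf(m − x̄)² = Σfm² − (Σfm)²/n = 22679 − 1619²/152 = 5434.5197
Sample variance = 5434.5197 / 151 = 35.9902
Standard deviation = √35.9902 = 5.9992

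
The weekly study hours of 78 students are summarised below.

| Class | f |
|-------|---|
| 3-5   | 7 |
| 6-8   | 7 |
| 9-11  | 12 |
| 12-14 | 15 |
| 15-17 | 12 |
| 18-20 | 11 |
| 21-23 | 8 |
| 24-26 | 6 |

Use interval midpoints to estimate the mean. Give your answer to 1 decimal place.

Midpoints: 4, 7, 10, 13, 16, 19, 22, 25
Σfm = 7×4 + 7×7 + 12×10 + 15×13 + 12×16 + 11×19 + 8×22 + 6×25 = 1119
n = Σf = 78
Mean = 1119 / 78 = 14.3462

14.3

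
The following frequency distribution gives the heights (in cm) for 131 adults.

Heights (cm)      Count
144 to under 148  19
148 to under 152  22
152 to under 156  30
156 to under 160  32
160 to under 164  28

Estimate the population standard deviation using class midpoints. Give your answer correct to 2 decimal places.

Midpoints: 146, 150, 154, 158, 162
n = 131, Σfm = 20286, mean = 154.8550
Σfm² = 3145164
Σf(m − x̄)² = Σfm² − (Σfm)²/n = 3145164 − 20286²/131 = 3776.2443
Population variance = 3776.2443 / 131 = 28.8263
Standard deviation = √28.8263 = 5.3690

5.37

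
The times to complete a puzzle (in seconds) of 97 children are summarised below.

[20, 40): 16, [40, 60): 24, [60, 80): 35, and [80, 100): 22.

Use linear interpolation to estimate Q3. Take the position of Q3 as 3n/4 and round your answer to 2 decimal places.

Cumulative frequencies: 16, 40, 75, 97
n = 97; position = 3n/4 = 72.75.
This falls in the class [60, 80): L = 60, F = 40, f = 35, h = 20.
Upper quartile ≈ 60 + ((72.75 − 40) / 35) × 20 = 78.7143

78.71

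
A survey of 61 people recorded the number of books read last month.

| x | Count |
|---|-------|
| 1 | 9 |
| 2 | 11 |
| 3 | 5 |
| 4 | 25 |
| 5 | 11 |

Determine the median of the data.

Cumulative frequencies: 9, 20, 25, 50, 61
n = 61, so the median is the value in position (n+1)/2 = 31.
Position 31 falls at value 4.

4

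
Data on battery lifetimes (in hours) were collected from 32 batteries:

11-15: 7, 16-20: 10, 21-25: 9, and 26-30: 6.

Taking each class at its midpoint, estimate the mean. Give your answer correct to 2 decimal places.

20.19

Midpoints: 13, 18, 23, 28
Σfm = 7×13 + 10×18 + 9×23 + 6×28 = 646
n = Σf = 32
Mean = 646 / 32 = 20.1875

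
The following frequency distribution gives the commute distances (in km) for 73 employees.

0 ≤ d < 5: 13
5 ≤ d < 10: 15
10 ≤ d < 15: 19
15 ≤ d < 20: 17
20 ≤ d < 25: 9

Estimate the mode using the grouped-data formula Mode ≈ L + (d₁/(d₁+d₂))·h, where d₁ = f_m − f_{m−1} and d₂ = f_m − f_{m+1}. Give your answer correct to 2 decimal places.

13.33

Modal class: 10 ≤ d < 15 (highest frequency 19).
d₁ = 19 − 15 = 4, d₂ = 19 − 17 = 2
Mode ≈ 10 + (4/(4+2)) × 5 = 10 + 3.3333 = 13.3333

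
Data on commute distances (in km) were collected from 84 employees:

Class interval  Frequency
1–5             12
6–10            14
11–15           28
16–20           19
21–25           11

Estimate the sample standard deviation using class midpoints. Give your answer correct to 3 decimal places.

Midpoints: 3, 8, 13, 18, 23
n = 84, Σfm = 1107, mean = 13.1786
Σfm² = 17711
Σf(m − x̄)² = Σfm² − (Σfm)²/n = 17711 − 1107²/84 = 3122.3214
Sample variance = 3122.3214 / 83 = 37.6183
Standard deviation = √37.6183 = 6.1334

6.133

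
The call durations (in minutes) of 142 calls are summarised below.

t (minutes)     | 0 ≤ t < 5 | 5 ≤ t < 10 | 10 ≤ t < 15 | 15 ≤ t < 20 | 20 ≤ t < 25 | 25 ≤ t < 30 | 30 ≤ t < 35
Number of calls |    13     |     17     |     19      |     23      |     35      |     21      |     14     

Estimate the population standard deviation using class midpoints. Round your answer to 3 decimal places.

Midpoints: 2.5, 7.5, 12.5, 17.5, 22.5, 27.5, 32.5
n = 142, Σfm = 2620, mean = 18.4507
Σfm² = 59437.5
Σf(m − x̄)² = Σfm² − (Σfm)²/n = 59437.5 − 2620²/142 = 11096.6549
Population variance = 11096.6549 / 142 = 78.1455
Standard deviation = √78.1455 = 8.8400

8.840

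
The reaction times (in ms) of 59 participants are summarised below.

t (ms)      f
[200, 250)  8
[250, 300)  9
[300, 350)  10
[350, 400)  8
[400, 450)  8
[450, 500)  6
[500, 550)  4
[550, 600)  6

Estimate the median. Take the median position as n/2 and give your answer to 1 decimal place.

365.6

Cumulative frequencies: 8, 17, 27, 35, 43, 49, 53, 59
n = 59; position = n/2 = 29.5.
This falls in the class [350, 400): L = 350, F = 27, f = 8, h = 50.
Median ≈ 350 + ((29.5 − 27) / 8) × 50 = 365.6250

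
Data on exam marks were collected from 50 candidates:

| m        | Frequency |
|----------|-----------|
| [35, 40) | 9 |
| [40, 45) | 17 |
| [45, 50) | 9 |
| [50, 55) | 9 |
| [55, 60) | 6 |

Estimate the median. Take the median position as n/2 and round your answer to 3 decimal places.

44.706

Cumulative frequencies: 9, 26, 35, 44, 50
n = 50; position = n/2 = 25.
This falls in the class [40, 45): L = 40, F = 9, f = 17, h = 5.
Median ≈ 40 + ((25 − 9) / 17) × 5 = 44.7059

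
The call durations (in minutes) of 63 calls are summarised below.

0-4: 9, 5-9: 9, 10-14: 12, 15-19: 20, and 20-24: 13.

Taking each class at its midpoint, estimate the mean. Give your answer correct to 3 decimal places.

Midpoints: 2, 7, 12, 17, 22
Σfm = 9×2 + 9×7 + 12×12 + 20×17 + 13×22 = 851
n = Σf = 63
Mean = 851 / 63 = 13.5079

13.508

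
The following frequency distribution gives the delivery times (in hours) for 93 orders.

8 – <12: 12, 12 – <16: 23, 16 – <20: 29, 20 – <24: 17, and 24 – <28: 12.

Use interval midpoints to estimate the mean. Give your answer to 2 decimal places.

17.74

Midpoints: 10, 14, 18, 22, 26
Σfm = 12×10 + 23×14 + 29×18 + 17×22 + 12×26 = 1650
n = Σf = 93
Mean = 1650 / 93 = 17.7419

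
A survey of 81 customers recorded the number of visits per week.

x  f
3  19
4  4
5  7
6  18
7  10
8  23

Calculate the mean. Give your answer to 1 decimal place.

Values: 3, 4, 5, 6, 7, 8
Σfx = 19×3 + 4×4 + 7×5 + 18×6 + 10×7 + 23×8 = 470
n = Σf = 81
Mean = 470 / 81 = 5.8025

5.8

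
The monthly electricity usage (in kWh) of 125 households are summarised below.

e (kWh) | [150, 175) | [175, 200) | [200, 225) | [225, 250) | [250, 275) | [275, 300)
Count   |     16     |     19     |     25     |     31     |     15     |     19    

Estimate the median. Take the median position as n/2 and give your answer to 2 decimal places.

Cumulative frequencies: 16, 35, 60, 91, 106, 125
n = 125; position = n/2 = 62.5.
This falls in the class [225, 250): L = 225, F = 60, f = 31, h = 25.
Median ≈ 225 + ((62.5 − 60) / 31) × 25 = 227.0161

227.02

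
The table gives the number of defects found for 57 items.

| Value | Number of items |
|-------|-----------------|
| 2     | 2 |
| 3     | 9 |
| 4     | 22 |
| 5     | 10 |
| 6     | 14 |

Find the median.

4

Cumulative frequencies: 2, 11, 33, 43, 57
n = 57, so the median is the value in position (n+1)/2 = 29.
Position 29 falls at value 4.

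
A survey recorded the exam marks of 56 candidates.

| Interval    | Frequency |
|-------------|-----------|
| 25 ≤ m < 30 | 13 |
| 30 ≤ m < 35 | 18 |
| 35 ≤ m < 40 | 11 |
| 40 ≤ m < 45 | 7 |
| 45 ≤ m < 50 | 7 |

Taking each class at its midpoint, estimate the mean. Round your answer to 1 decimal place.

Midpoints: 27.5, 32.5, 37.5, 42.5, 47.5
Σfm = 13×27.5 + 18×32.5 + 11×37.5 + 7×42.5 + 7×47.5 = 1985
n = Σf = 56
Mean = 1985 / 56 = 35.4464

35.4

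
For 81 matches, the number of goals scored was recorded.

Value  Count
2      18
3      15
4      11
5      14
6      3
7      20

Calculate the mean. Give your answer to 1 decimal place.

4.4

Values: 2, 3, 4, 5, 6, 7
Σfx = 18×2 + 15×3 + 11×4 + 14×5 + 3×6 + 20×7 = 353
n = Σf = 81
Mean = 353 / 81 = 4.3580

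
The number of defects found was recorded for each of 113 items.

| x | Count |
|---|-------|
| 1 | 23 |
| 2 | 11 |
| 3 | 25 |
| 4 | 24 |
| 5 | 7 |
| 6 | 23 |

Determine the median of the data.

Cumulative frequencies: 23, 34, 59, 83, 90, 113
n = 113, so the median is the value in position (n+1)/2 = 57.
Position 57 falls at value 3.

3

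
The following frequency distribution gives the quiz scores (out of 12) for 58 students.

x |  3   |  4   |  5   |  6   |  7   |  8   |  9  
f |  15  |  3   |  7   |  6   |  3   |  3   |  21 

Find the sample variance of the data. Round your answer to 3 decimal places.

6.221

Values: 3, 4, 5, 6, 7, 8, 9
n = 58, Σfx = 362, mean = 6.2414
Σfx² = 2614
Σf(x − x̄)² = Σfx² − (Σfx)²/n = 2614 − 362²/58 = 354.6207
Sample variance = 354.6207 / 57 = 6.2214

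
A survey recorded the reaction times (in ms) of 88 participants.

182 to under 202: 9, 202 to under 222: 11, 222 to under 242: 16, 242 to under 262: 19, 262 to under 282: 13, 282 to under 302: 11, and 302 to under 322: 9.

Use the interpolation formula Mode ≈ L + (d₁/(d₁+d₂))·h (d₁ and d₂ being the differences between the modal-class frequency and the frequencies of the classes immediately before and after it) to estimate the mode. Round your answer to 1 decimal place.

248.7

Modal class: 242 to under 262 (highest frequency 19).
d₁ = 19 − 16 = 3, d₂ = 19 − 13 = 6
Mode ≈ 242 + (3/(3+6)) × 20 = 242 + 6.6667 = 248.6667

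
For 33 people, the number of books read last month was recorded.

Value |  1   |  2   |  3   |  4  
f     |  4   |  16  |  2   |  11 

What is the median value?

Cumulative frequencies: 4, 20, 22, 33
n = 33, so the median is the value in position (n+1)/2 = 17.
Position 17 falls at value 2.

2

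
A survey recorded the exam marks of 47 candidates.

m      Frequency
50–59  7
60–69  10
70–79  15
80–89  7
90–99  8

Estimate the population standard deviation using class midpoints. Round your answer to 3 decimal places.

Midpoints: 54.5, 64.5, 74.5, 84.5, 94.5
n = 47, Σfm = 3491.5, mean = 74.2872
Σfm² = 267071.75
Σf(m − x̄)² = Σfm² − (Σfm)²/n = 267071.75 − 3491.5²/47 = 7697.8723
Population variance = 7697.8723 / 47 = 163.7845
Standard deviation = √163.7845 = 12.7978

12.798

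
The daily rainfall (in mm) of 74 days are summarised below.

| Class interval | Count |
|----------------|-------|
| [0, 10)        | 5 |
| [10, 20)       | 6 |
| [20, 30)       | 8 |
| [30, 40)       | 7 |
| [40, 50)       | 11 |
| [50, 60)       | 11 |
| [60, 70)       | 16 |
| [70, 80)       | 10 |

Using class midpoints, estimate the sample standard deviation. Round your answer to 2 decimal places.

Midpoints: 5, 15, 25, 35, 45, 55, 65, 75
n = 74, Σfm = 3450, mean = 46.6216
Σfm² = 194450
Σf(m − x̄)² = Σfm² − (Σfm)²/n = 194450 − 3450²/74 = 33605.4054
Sample variance = 33605.4054 / 73 = 460.3480
Standard deviation = √460.3480 = 21.4557

21.46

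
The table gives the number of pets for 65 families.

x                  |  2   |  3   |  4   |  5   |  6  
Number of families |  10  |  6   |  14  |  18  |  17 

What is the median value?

Cumulative frequencies: 10, 16, 30, 48, 65
n = 65, so the median is the value in position (n+1)/2 = 33.
Position 33 falls at value 5.

5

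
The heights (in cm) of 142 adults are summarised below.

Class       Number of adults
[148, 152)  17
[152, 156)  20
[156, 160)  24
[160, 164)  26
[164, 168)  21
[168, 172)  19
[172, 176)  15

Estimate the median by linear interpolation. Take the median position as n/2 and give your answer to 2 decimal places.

Cumulative frequencies: 17, 37, 61, 87, 108, 127, 142
n = 142; position = n/2 = 71.
This falls in the class [160, 164): L = 160, F = 61, f = 26, h = 4.
Median ≈ 160 + ((71 − 61) / 26) × 4 = 161.5385

161.54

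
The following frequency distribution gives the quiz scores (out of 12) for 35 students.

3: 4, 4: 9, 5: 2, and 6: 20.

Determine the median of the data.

6

Cumulative frequencies: 4, 13, 15, 35
n = 35, so the median is the value in position (n+1)/2 = 18.
Position 18 falls at value 6.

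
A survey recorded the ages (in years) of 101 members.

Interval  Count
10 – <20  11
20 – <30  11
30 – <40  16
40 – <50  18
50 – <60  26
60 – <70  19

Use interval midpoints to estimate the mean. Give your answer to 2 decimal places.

Midpoints: 15, 25, 35, 45, 55, 65
Σfm = 11×15 + 11×25 + 16×35 + 18×45 + 26×55 + 19×65 = 4475
n = Σf = 101
Mean = 4475 / 101 = 44.3069

44.31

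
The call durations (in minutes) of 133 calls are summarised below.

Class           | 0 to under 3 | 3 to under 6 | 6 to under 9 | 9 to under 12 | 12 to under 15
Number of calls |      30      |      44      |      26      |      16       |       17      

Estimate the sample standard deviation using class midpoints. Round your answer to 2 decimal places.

Midpoints: 1.5, 4.5, 7.5, 10.5, 13.5
n = 133, Σfm = 835.5, mean = 6.2820
Σfm² = 7283.25
Σf(m − x̄)² = Σfm² − (Σfm)²/n = 7283.25 − 835.5²/133 = 2034.6767
Sample variance = 2034.6767 / 132 = 15.4142
Standard deviation = √15.4142 = 3.9261

3.93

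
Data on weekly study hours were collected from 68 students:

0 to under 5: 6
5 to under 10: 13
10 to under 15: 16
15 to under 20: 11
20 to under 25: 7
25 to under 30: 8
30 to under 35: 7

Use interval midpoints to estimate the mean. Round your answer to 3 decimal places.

Midpoints: 2.5, 7.5, 12.5, 17.5, 22.5, 27.5, 32.5
Σfm = 6×2.5 + 13×7.5 + 16×12.5 + 11×17.5 + 7×22.5 + 8×27.5 + 7×32.5 = 1110
n = Σf = 68
Mean = 1110 / 68 = 16.3235

16.324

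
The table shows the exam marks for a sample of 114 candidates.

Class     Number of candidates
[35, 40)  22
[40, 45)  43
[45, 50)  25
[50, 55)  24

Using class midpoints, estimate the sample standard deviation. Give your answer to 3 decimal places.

Midpoints: 37.5, 42.5, 47.5, 52.5
n = 114, Σfm = 5100, mean = 44.7368
Σfm² = 231162.5
Σf(m − x̄)² = Σfm² − (Σfm)²/n = 231162.5 − 5100²/114 = 3004.6053
Sample variance = 3004.6053 / 113 = 26.5894
Standard deviation = √26.5894 = 5.1565

5.156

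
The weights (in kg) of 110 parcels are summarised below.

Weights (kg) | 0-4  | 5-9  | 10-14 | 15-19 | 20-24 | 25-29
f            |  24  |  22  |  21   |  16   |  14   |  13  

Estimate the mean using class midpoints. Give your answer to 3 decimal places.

Midpoints: 2, 7, 12, 17, 22, 27
Σfm = 24×2 + 22×7 + 21×12 + 16×17 + 14×22 + 13×27 = 1385
n = Σf = 110
Mean = 1385 / 110 = 12.5909

12.591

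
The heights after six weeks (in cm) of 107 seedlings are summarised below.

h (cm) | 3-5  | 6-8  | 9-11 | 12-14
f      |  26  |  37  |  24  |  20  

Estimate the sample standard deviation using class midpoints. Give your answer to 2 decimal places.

3.15

Midpoints: 4, 7, 10, 13
n = 107, Σfm = 863, mean = 8.0654
Σfm² = 8009
Σf(m − x̄)² = Σfm² − (Σfm)²/n = 8009 − 863²/107 = 1048.5421
Sample variance = 1048.5421 / 106 = 9.8919
Standard deviation = √9.8919 = 3.1451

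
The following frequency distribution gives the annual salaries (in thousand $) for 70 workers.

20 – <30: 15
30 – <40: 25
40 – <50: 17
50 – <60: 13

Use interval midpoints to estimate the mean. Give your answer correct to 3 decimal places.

39.000

Midpoints: 25, 35, 45, 55
Σfm = 15×25 + 25×35 + 17×45 + 13×55 = 2730
n = Σf = 70
Mean = 2730 / 70 = 39.0000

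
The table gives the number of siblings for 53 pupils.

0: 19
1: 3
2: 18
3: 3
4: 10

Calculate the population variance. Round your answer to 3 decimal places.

2.187

Values: 0, 1, 2, 3, 4
n = 53, Σfx = 88, mean = 1.6604
Σfx² = 262
Σf(x − x̄)² = Σfx² − (Σfx)²/n = 262 − 88²/53 = 115.8868
Population variance = 115.8868 / 53 = 2.1865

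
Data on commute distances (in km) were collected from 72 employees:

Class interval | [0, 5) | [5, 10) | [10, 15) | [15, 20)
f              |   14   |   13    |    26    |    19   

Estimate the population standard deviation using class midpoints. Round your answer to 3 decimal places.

Midpoints: 2.5, 7.5, 12.5, 17.5
n = 72, Σfm = 790, mean = 10.9722
Σfm² = 10700
Σf(m − x̄)² = Σfm² − (Σfm)²/n = 10700 − 790²/72 = 2031.9444
Population variance = 2031.9444 / 72 = 28.2215
Standard deviation = √28.2215 = 5.3124

5.312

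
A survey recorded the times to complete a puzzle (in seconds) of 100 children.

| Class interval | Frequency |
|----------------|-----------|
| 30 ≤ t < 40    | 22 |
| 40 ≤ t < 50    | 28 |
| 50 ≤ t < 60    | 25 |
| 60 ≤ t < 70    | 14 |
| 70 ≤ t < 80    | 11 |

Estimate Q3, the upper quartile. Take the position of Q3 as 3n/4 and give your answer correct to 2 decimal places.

60.00

Cumulative frequencies: 22, 50, 75, 89, 100
n = 100; position = 3n/4 = 75.
This falls in the class 50 ≤ t < 60: L = 50, F = 50, f = 25, h = 10.
Upper quartile ≈ 50 + ((75 − 50) / 25) × 10 = 60.0000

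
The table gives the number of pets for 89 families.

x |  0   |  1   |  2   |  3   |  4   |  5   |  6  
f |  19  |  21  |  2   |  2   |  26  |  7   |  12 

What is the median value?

Cumulative frequencies: 19, 40, 42, 44, 70, 77, 89
n = 89, so the median is the value in position (n+1)/2 = 45.
Position 45 falls at value 4.

4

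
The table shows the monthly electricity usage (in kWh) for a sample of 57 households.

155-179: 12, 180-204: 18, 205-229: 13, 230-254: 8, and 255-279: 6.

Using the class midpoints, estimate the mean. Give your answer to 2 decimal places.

Midpoints: 167, 192, 217, 242, 267
Σfm = 12×167 + 18×192 + 13×217 + 8×242 + 6×267 = 11819
n = Σf = 57
Mean = 11819 / 57 = 207.3509

207.35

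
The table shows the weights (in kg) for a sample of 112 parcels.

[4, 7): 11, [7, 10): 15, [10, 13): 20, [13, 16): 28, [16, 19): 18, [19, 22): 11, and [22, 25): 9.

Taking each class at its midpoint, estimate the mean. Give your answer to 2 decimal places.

Midpoints: 5.5, 8.5, 11.5, 14.5, 17.5, 20.5, 23.5
Σfm = 11×5.5 + 15×8.5 + 20×11.5 + 28×14.5 + 18×17.5 + 11×20.5 + 9×23.5 = 1576
n = Σf = 112
Mean = 1576 / 112 = 14.0714

14.07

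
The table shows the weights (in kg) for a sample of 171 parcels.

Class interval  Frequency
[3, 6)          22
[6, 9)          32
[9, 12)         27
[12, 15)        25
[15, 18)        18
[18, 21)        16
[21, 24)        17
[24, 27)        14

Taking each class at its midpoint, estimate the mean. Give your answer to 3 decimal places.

Midpoints: 4.5, 7.5, 10.5, 13.5, 16.5, 19.5, 22.5, 25.5
Σfm = 22×4.5 + 32×7.5 + 27×10.5 + 25×13.5 + 18×16.5 + 16×19.5 + 17×22.5 + 14×25.5 = 2308.5
n = Σf = 171
Mean = 2308.5 / 171 = 13.5000

13.500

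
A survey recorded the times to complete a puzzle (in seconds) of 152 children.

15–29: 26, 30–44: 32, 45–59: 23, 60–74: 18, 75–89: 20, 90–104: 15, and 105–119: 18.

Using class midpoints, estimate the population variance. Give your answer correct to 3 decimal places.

891.888

Midpoints: 22, 37, 52, 67, 82, 97, 112
n = 152, Σfm = 9269, mean = 60.9803
Σfm² = 700793
Σf(m − x̄)² = Σfm² − (Σfm)²/n = 700793 − 9269²/152 = 135566.9408
Population variance = 135566.9408 / 152 = 891.8878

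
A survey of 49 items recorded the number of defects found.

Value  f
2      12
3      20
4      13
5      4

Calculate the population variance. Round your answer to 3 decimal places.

Values: 2, 3, 4, 5
n = 49, Σfx = 156, mean = 3.1837
Σfx² = 536
Σf(x − x̄)² = Σfx² − (Σfx)²/n = 536 − 156²/49 = 39.3469
Population variance = 39.3469 / 49 = 0.8030

0.803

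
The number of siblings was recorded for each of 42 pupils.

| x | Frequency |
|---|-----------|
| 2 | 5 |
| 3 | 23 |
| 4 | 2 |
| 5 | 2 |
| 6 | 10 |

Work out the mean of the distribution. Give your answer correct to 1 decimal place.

Values: 2, 3, 4, 5, 6
Σfx = 5×2 + 23×3 + 2×4 + 2×5 + 10×6 = 157
n = Σf = 42
Mean = 157 / 42 = 3.7381

3.7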